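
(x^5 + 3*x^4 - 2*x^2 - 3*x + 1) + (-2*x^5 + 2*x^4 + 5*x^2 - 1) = -x^5 + 5*x^4 + 3*x^2 - 3*x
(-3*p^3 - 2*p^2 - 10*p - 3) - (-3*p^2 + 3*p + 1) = -3*p^3 + p^2 - 13*p - 4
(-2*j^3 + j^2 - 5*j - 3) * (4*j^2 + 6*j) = -8*j^5 - 8*j^4 - 14*j^3 - 42*j^2 - 18*j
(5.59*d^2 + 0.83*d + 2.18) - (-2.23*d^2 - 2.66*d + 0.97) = 7.82*d^2 + 3.49*d + 1.21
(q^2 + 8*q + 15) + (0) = q^2 + 8*q + 15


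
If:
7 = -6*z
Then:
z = -7/6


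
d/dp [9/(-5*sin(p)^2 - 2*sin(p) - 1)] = 18*(5*sin(p) + 1)*cos(p)/(5*sin(p)^2 + 2*sin(p) + 1)^2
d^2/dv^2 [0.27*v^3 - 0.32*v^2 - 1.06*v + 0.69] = 1.62*v - 0.64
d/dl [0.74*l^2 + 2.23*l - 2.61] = 1.48*l + 2.23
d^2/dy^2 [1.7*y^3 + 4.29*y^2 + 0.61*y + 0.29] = 10.2*y + 8.58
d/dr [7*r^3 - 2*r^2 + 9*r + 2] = 21*r^2 - 4*r + 9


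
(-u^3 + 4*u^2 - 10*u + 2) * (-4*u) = 4*u^4 - 16*u^3 + 40*u^2 - 8*u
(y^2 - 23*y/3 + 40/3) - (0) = y^2 - 23*y/3 + 40/3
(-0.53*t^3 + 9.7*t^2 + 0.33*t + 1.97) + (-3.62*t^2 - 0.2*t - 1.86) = -0.53*t^3 + 6.08*t^2 + 0.13*t + 0.11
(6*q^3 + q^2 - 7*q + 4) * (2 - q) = -6*q^4 + 11*q^3 + 9*q^2 - 18*q + 8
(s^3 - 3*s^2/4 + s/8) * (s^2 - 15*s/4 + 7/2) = s^5 - 9*s^4/2 + 103*s^3/16 - 99*s^2/32 + 7*s/16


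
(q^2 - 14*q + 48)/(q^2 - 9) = (q^2 - 14*q + 48)/(q^2 - 9)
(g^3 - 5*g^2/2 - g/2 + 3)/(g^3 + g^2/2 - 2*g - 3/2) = (g - 2)/(g + 1)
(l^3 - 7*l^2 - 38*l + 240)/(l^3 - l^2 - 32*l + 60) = (l - 8)/(l - 2)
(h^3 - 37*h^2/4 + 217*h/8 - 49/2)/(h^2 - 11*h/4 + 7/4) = (h^2 - 15*h/2 + 14)/(h - 1)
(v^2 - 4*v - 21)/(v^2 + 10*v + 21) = (v - 7)/(v + 7)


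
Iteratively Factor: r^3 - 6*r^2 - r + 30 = (r - 5)*(r^2 - r - 6) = (r - 5)*(r + 2)*(r - 3)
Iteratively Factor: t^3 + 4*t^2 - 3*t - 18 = (t + 3)*(t^2 + t - 6) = (t - 2)*(t + 3)*(t + 3)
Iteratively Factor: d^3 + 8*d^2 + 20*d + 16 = (d + 2)*(d^2 + 6*d + 8) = (d + 2)^2*(d + 4)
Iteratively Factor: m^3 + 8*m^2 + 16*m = (m + 4)*(m^2 + 4*m) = (m + 4)^2*(m)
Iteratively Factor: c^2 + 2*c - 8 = (c - 2)*(c + 4)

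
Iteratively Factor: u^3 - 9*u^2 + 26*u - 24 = (u - 2)*(u^2 - 7*u + 12) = (u - 3)*(u - 2)*(u - 4)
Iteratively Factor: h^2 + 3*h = (h)*(h + 3)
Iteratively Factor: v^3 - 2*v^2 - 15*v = (v)*(v^2 - 2*v - 15) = v*(v - 5)*(v + 3)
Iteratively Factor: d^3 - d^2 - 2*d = (d)*(d^2 - d - 2) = d*(d + 1)*(d - 2)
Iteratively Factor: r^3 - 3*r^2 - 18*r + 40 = (r - 2)*(r^2 - r - 20) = (r - 5)*(r - 2)*(r + 4)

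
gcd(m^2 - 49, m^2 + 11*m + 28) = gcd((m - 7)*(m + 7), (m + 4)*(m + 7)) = m + 7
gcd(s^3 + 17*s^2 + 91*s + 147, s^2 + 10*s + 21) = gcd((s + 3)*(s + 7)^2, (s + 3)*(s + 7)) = s^2 + 10*s + 21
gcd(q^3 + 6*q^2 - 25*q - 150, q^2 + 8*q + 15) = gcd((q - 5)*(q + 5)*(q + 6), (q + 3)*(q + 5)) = q + 5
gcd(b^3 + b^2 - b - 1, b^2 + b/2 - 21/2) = 1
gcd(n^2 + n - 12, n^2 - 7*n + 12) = n - 3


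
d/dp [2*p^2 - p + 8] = 4*p - 1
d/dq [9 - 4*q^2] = -8*q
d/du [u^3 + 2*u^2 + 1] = u*(3*u + 4)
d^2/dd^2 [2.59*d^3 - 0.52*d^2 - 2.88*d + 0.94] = 15.54*d - 1.04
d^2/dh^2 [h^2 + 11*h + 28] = 2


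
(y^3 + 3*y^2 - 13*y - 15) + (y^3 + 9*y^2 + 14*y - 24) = 2*y^3 + 12*y^2 + y - 39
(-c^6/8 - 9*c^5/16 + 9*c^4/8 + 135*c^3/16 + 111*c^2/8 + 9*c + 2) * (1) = -c^6/8 - 9*c^5/16 + 9*c^4/8 + 135*c^3/16 + 111*c^2/8 + 9*c + 2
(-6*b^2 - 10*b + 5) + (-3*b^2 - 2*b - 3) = -9*b^2 - 12*b + 2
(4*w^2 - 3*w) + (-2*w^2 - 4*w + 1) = 2*w^2 - 7*w + 1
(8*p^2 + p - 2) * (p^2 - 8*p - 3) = 8*p^4 - 63*p^3 - 34*p^2 + 13*p + 6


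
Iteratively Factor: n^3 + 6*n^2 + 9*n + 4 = (n + 4)*(n^2 + 2*n + 1) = (n + 1)*(n + 4)*(n + 1)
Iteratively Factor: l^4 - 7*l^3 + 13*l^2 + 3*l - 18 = (l + 1)*(l^3 - 8*l^2 + 21*l - 18) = (l - 2)*(l + 1)*(l^2 - 6*l + 9) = (l - 3)*(l - 2)*(l + 1)*(l - 3)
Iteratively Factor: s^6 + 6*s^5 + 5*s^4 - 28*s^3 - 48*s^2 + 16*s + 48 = (s + 2)*(s^5 + 4*s^4 - 3*s^3 - 22*s^2 - 4*s + 24) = (s - 1)*(s + 2)*(s^4 + 5*s^3 + 2*s^2 - 20*s - 24) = (s - 1)*(s + 2)^2*(s^3 + 3*s^2 - 4*s - 12) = (s - 2)*(s - 1)*(s + 2)^2*(s^2 + 5*s + 6) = (s - 2)*(s - 1)*(s + 2)^2*(s + 3)*(s + 2)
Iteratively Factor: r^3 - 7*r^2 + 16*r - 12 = (r - 3)*(r^2 - 4*r + 4) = (r - 3)*(r - 2)*(r - 2)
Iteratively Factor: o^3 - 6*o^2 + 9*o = (o)*(o^2 - 6*o + 9) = o*(o - 3)*(o - 3)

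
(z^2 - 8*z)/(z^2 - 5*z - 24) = z/(z + 3)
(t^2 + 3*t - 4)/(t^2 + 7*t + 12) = (t - 1)/(t + 3)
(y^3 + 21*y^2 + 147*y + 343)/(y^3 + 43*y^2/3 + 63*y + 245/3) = 3*(y^2 + 14*y + 49)/(3*y^2 + 22*y + 35)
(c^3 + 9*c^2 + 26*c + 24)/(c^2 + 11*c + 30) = (c^3 + 9*c^2 + 26*c + 24)/(c^2 + 11*c + 30)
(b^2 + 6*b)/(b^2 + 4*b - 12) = b/(b - 2)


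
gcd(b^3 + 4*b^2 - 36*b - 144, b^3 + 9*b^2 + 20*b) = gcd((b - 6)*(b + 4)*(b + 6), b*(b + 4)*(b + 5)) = b + 4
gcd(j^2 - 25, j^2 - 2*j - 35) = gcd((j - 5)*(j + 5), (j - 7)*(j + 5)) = j + 5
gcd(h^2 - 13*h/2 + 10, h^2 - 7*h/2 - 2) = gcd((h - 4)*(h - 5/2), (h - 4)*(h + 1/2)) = h - 4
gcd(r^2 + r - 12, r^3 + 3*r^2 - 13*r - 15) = r - 3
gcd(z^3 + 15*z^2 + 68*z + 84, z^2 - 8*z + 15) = 1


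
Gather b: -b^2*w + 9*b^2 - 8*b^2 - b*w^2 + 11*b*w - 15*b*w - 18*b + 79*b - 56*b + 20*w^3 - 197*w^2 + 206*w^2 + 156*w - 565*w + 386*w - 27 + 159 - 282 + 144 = b^2*(1 - w) + b*(-w^2 - 4*w + 5) + 20*w^3 + 9*w^2 - 23*w - 6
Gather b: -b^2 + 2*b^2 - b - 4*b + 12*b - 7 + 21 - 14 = b^2 + 7*b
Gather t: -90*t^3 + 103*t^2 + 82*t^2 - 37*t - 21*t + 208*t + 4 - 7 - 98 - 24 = -90*t^3 + 185*t^2 + 150*t - 125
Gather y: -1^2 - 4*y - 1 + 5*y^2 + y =5*y^2 - 3*y - 2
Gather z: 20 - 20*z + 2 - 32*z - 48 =-52*z - 26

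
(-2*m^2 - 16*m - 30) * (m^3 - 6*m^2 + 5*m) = -2*m^5 - 4*m^4 + 56*m^3 + 100*m^2 - 150*m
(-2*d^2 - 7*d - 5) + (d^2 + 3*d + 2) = -d^2 - 4*d - 3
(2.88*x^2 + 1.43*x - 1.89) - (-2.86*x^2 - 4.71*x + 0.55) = 5.74*x^2 + 6.14*x - 2.44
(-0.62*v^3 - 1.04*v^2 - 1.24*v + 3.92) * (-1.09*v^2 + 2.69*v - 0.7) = 0.6758*v^5 - 0.5342*v^4 - 1.012*v^3 - 6.8804*v^2 + 11.4128*v - 2.744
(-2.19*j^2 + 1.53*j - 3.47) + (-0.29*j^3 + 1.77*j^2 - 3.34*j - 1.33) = -0.29*j^3 - 0.42*j^2 - 1.81*j - 4.8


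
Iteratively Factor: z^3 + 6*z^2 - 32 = (z - 2)*(z^2 + 8*z + 16) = (z - 2)*(z + 4)*(z + 4)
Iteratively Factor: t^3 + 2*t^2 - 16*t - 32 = (t - 4)*(t^2 + 6*t + 8) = (t - 4)*(t + 2)*(t + 4)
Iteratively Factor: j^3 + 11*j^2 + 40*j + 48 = (j + 3)*(j^2 + 8*j + 16) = (j + 3)*(j + 4)*(j + 4)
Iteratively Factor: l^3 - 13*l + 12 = (l - 3)*(l^2 + 3*l - 4) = (l - 3)*(l + 4)*(l - 1)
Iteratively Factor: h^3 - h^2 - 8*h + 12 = (h + 3)*(h^2 - 4*h + 4) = (h - 2)*(h + 3)*(h - 2)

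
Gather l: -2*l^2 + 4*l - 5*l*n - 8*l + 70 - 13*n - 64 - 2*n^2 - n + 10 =-2*l^2 + l*(-5*n - 4) - 2*n^2 - 14*n + 16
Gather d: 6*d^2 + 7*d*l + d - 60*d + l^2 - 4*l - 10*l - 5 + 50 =6*d^2 + d*(7*l - 59) + l^2 - 14*l + 45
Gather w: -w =-w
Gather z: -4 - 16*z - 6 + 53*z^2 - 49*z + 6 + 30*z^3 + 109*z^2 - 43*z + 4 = 30*z^3 + 162*z^2 - 108*z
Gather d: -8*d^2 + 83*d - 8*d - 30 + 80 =-8*d^2 + 75*d + 50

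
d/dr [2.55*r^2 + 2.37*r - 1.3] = 5.1*r + 2.37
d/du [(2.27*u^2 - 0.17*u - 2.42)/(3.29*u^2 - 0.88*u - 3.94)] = (-1.4383*u^2 - 1.964*u - 1.4598)/(10.8241*u^4 - 5.7904*u^3 - 25.1508*u^2 + 6.9344*u + 15.5236)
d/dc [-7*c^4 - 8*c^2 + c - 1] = -28*c^3 - 16*c + 1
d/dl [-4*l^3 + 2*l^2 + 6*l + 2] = -12*l^2 + 4*l + 6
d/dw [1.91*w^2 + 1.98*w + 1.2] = 3.82*w + 1.98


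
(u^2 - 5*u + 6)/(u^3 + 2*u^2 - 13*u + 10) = (u - 3)/(u^2 + 4*u - 5)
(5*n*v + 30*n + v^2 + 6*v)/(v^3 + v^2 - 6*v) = (5*n*v + 30*n + v^2 + 6*v)/(v*(v^2 + v - 6))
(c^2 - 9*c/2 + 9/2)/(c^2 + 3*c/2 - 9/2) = (c - 3)/(c + 3)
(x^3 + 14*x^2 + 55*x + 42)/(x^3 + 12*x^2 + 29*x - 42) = (x + 1)/(x - 1)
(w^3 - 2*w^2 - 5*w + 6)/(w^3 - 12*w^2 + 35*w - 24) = (w + 2)/(w - 8)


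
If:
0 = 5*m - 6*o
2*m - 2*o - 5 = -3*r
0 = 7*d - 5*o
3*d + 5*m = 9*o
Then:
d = 0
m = 0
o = 0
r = 5/3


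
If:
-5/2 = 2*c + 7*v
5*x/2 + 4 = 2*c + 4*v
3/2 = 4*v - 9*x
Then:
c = 1163/296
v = -219/148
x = -61/74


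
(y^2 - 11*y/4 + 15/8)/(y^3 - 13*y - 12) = (-8*y^2 + 22*y - 15)/(8*(-y^3 + 13*y + 12))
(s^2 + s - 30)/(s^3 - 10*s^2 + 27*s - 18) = (s^2 + s - 30)/(s^3 - 10*s^2 + 27*s - 18)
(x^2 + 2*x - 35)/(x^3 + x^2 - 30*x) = (x + 7)/(x*(x + 6))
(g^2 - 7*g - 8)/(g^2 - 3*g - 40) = (g + 1)/(g + 5)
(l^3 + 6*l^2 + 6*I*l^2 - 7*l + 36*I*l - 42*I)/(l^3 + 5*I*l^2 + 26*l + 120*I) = (l^2 + 6*l - 7)/(l^2 - I*l + 20)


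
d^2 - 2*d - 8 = (d - 4)*(d + 2)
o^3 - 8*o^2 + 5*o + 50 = (o - 5)^2*(o + 2)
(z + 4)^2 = z^2 + 8*z + 16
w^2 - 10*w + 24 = (w - 6)*(w - 4)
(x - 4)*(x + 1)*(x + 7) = x^3 + 4*x^2 - 25*x - 28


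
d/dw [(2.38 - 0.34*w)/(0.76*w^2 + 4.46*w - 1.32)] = (0.2584*w^2 - 3.6176*w - 10.166)/(0.5776*w^4 + 6.7792*w^3 + 17.8852*w^2 - 11.7744*w + 1.7424)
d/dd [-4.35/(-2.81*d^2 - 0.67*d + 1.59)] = (-24.447*d - 2.9145)/(2.81*d^2 + 0.67*d - 1.59)^2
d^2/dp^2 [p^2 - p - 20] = 2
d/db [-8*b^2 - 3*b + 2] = -16*b - 3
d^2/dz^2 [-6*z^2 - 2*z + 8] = -12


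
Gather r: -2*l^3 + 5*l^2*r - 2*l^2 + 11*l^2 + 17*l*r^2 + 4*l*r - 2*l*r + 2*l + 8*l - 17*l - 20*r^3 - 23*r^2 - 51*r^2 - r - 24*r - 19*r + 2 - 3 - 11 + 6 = -2*l^3 + 9*l^2 - 7*l - 20*r^3 + r^2*(17*l - 74) + r*(5*l^2 + 2*l - 44) - 6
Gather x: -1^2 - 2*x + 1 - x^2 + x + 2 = -x^2 - x + 2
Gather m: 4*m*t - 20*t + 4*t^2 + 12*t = 4*m*t + 4*t^2 - 8*t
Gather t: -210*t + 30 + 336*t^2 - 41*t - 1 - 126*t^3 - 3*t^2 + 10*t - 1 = -126*t^3 + 333*t^2 - 241*t + 28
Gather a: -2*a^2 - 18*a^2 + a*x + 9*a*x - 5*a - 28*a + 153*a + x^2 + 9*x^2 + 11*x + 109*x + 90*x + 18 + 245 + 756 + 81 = -20*a^2 + a*(10*x + 120) + 10*x^2 + 210*x + 1100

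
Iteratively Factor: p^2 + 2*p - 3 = (p + 3)*(p - 1)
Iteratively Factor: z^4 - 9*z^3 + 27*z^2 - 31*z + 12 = (z - 1)*(z^3 - 8*z^2 + 19*z - 12) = (z - 1)^2*(z^2 - 7*z + 12) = (z - 3)*(z - 1)^2*(z - 4)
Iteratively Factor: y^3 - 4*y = (y - 2)*(y^2 + 2*y) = (y - 2)*(y + 2)*(y)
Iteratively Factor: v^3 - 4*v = (v)*(v^2 - 4) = v*(v + 2)*(v - 2)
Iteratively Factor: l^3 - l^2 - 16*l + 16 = (l + 4)*(l^2 - 5*l + 4) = (l - 4)*(l + 4)*(l - 1)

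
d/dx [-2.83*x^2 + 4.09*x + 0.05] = 4.09 - 5.66*x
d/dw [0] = 0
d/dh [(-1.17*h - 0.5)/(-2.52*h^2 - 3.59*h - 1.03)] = (2.9484*h^2 + 4.2003*h - (1.17*h + 0.5)*(5.04*h + 3.59) + 1.2051)/(2.52*h^2 + 3.59*h + 1.03)^2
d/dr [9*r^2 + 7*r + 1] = 18*r + 7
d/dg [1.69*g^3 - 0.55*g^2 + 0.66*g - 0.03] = 5.07*g^2 - 1.1*g + 0.66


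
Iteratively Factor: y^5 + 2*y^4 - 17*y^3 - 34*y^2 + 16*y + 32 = (y - 4)*(y^4 + 6*y^3 + 7*y^2 - 6*y - 8) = (y - 4)*(y + 4)*(y^3 + 2*y^2 - y - 2) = (y - 4)*(y - 1)*(y + 4)*(y^2 + 3*y + 2) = (y - 4)*(y - 1)*(y + 1)*(y + 4)*(y + 2)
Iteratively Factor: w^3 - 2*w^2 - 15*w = (w)*(w^2 - 2*w - 15) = w*(w - 5)*(w + 3)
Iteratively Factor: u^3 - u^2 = (u - 1)*(u^2) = u*(u - 1)*(u)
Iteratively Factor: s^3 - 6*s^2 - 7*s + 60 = (s + 3)*(s^2 - 9*s + 20) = (s - 5)*(s + 3)*(s - 4)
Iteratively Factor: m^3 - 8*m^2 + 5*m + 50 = (m - 5)*(m^2 - 3*m - 10) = (m - 5)*(m + 2)*(m - 5)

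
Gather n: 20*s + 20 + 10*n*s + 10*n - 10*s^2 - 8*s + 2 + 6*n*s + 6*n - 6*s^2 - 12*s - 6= n*(16*s + 16) - 16*s^2 + 16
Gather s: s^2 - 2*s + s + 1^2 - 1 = s^2 - s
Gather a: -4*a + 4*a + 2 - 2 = 0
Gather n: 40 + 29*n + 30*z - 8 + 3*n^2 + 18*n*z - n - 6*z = 3*n^2 + n*(18*z + 28) + 24*z + 32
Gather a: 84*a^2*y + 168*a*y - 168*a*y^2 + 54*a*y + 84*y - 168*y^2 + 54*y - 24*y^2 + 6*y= 84*a^2*y + a*(-168*y^2 + 222*y) - 192*y^2 + 144*y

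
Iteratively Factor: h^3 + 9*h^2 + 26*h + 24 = (h + 3)*(h^2 + 6*h + 8) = (h + 2)*(h + 3)*(h + 4)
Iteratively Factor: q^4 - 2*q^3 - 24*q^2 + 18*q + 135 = (q + 3)*(q^3 - 5*q^2 - 9*q + 45) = (q + 3)^2*(q^2 - 8*q + 15) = (q - 5)*(q + 3)^2*(q - 3)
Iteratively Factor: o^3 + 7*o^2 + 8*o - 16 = (o - 1)*(o^2 + 8*o + 16) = (o - 1)*(o + 4)*(o + 4)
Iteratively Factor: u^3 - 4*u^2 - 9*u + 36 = (u - 4)*(u^2 - 9) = (u - 4)*(u + 3)*(u - 3)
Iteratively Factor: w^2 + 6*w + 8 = (w + 4)*(w + 2)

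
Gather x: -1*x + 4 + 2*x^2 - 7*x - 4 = 2*x^2 - 8*x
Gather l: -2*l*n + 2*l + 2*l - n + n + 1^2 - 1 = l*(4 - 2*n)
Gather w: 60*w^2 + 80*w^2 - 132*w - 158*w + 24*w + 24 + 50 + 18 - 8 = 140*w^2 - 266*w + 84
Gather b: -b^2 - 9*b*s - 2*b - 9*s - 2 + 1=-b^2 + b*(-9*s - 2) - 9*s - 1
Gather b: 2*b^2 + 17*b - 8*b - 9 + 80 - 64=2*b^2 + 9*b + 7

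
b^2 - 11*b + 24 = (b - 8)*(b - 3)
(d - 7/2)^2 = d^2 - 7*d + 49/4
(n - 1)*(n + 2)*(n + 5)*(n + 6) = n^4 + 12*n^3 + 39*n^2 + 8*n - 60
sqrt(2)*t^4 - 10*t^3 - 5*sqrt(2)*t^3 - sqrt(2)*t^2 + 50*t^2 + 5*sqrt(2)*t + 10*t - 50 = (t - 5)*(t - 1)*(t - 5*sqrt(2))*(sqrt(2)*t + sqrt(2))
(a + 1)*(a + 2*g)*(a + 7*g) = a^3 + 9*a^2*g + a^2 + 14*a*g^2 + 9*a*g + 14*g^2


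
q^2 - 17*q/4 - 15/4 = (q - 5)*(q + 3/4)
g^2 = g^2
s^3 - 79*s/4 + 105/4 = (s - 7/2)*(s - 3/2)*(s + 5)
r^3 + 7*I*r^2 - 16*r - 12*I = (r + 2*I)^2*(r + 3*I)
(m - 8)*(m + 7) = m^2 - m - 56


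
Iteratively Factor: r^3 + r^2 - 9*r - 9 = (r - 3)*(r^2 + 4*r + 3) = (r - 3)*(r + 1)*(r + 3)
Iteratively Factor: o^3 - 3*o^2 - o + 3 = (o - 3)*(o^2 - 1) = (o - 3)*(o + 1)*(o - 1)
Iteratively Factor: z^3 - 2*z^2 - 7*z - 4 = (z + 1)*(z^2 - 3*z - 4) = (z - 4)*(z + 1)*(z + 1)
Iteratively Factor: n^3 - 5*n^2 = (n)*(n^2 - 5*n) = n^2*(n - 5)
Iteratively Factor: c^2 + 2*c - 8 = (c - 2)*(c + 4)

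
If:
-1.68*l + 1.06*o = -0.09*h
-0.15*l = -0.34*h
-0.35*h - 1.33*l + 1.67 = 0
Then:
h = 0.50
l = 1.13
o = 1.74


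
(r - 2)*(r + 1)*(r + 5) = r^3 + 4*r^2 - 7*r - 10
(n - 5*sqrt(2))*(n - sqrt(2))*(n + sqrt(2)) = n^3 - 5*sqrt(2)*n^2 - 2*n + 10*sqrt(2)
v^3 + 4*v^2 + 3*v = v*(v + 1)*(v + 3)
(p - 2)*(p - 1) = p^2 - 3*p + 2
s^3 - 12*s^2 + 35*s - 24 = (s - 8)*(s - 3)*(s - 1)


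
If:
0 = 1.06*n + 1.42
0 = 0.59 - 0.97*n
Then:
No Solution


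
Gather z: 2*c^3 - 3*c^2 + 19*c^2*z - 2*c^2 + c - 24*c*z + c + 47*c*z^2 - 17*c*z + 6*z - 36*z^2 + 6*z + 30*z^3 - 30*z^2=2*c^3 - 5*c^2 + 2*c + 30*z^3 + z^2*(47*c - 66) + z*(19*c^2 - 41*c + 12)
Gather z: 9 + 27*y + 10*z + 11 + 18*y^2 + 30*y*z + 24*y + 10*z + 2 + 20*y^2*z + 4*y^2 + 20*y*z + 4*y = 22*y^2 + 55*y + z*(20*y^2 + 50*y + 20) + 22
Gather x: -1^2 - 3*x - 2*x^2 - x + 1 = -2*x^2 - 4*x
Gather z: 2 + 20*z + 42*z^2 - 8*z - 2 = 42*z^2 + 12*z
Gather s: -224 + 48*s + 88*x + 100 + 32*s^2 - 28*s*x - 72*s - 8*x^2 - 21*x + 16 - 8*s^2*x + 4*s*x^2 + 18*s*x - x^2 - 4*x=s^2*(32 - 8*x) + s*(4*x^2 - 10*x - 24) - 9*x^2 + 63*x - 108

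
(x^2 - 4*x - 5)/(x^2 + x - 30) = (x + 1)/(x + 6)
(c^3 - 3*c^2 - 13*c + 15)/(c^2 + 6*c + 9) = (c^2 - 6*c + 5)/(c + 3)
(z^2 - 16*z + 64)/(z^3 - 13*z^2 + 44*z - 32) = (z - 8)/(z^2 - 5*z + 4)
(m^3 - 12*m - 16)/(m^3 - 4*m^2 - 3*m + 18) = (m^2 - 2*m - 8)/(m^2 - 6*m + 9)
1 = 1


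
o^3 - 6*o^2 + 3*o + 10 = (o - 5)*(o - 2)*(o + 1)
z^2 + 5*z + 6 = (z + 2)*(z + 3)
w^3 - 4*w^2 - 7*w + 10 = (w - 5)*(w - 1)*(w + 2)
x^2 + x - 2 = (x - 1)*(x + 2)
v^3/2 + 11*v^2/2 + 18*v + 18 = (v/2 + 1)*(v + 3)*(v + 6)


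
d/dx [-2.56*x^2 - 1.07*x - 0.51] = -5.12*x - 1.07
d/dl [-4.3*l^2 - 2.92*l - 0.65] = -8.6*l - 2.92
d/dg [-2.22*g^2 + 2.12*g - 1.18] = 2.12 - 4.44*g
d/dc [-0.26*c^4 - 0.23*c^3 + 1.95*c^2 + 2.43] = c*(-1.04*c^2 - 0.69*c + 3.9)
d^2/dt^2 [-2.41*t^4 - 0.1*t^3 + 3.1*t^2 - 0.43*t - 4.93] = -28.92*t^2 - 0.6*t + 6.2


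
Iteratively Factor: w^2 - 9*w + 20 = (w - 5)*(w - 4)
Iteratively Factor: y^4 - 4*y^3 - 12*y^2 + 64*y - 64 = (y - 2)*(y^3 - 2*y^2 - 16*y + 32) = (y - 4)*(y - 2)*(y^2 + 2*y - 8) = (y - 4)*(y - 2)*(y + 4)*(y - 2)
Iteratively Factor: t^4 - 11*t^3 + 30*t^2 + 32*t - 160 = (t + 2)*(t^3 - 13*t^2 + 56*t - 80) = (t - 4)*(t + 2)*(t^2 - 9*t + 20) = (t - 4)^2*(t + 2)*(t - 5)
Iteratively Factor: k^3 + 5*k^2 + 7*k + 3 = (k + 1)*(k^2 + 4*k + 3) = (k + 1)*(k + 3)*(k + 1)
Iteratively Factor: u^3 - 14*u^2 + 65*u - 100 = (u - 5)*(u^2 - 9*u + 20) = (u - 5)*(u - 4)*(u - 5)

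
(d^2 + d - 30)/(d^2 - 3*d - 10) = (d + 6)/(d + 2)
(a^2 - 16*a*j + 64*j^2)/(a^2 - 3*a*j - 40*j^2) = (a - 8*j)/(a + 5*j)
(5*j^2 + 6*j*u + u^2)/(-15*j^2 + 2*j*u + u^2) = (j + u)/(-3*j + u)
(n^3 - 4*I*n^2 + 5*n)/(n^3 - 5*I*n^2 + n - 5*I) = n/(n - I)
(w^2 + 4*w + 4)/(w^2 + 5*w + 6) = (w + 2)/(w + 3)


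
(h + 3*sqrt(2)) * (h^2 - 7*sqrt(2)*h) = h^3 - 4*sqrt(2)*h^2 - 42*h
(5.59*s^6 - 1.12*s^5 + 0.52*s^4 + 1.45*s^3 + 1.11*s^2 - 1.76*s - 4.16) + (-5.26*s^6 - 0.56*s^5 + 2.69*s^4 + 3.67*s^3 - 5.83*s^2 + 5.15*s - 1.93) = 0.33*s^6 - 1.68*s^5 + 3.21*s^4 + 5.12*s^3 - 4.72*s^2 + 3.39*s - 6.09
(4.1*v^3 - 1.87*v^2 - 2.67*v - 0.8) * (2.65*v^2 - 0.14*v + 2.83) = 10.865*v^5 - 5.5295*v^4 + 4.7893*v^3 - 7.0383*v^2 - 7.4441*v - 2.264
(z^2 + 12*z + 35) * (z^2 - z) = z^4 + 11*z^3 + 23*z^2 - 35*z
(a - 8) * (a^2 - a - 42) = a^3 - 9*a^2 - 34*a + 336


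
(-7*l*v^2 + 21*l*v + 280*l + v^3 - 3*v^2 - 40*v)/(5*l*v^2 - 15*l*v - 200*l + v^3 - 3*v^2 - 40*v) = (-7*l + v)/(5*l + v)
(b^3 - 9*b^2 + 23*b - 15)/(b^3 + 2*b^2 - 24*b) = (b^3 - 9*b^2 + 23*b - 15)/(b*(b^2 + 2*b - 24))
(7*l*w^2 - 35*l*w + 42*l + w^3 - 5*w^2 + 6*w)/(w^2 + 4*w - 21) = (7*l*w - 14*l + w^2 - 2*w)/(w + 7)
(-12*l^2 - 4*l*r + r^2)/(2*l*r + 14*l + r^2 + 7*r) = (-6*l + r)/(r + 7)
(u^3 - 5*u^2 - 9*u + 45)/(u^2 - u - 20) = (u^2 - 9)/(u + 4)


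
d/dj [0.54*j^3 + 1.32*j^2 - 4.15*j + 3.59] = 1.62*j^2 + 2.64*j - 4.15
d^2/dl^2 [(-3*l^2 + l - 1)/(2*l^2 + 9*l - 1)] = 2*(58*l^3 - 30*l^2 - 48*l - 77)/(8*l^6 + 108*l^5 + 474*l^4 + 621*l^3 - 237*l^2 + 27*l - 1)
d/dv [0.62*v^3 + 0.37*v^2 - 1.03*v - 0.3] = 1.86*v^2 + 0.74*v - 1.03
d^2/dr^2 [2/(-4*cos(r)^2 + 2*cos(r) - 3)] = 4*(-32*sin(r)^4 - 6*sin(r)^2 - 18*cos(r) + 3*cos(3*r) + 30)/(4*sin(r)^2 + 2*cos(r) - 7)^3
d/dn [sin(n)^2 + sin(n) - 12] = sin(2*n) + cos(n)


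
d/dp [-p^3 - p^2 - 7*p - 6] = -3*p^2 - 2*p - 7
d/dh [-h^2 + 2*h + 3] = 2 - 2*h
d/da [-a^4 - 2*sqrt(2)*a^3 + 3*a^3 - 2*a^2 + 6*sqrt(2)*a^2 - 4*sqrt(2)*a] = -4*a^3 - 6*sqrt(2)*a^2 + 9*a^2 - 4*a + 12*sqrt(2)*a - 4*sqrt(2)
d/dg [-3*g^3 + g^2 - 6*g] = -9*g^2 + 2*g - 6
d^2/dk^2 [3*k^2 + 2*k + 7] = 6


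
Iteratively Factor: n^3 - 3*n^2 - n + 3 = (n - 1)*(n^2 - 2*n - 3) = (n - 3)*(n - 1)*(n + 1)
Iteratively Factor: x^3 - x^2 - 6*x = (x - 3)*(x^2 + 2*x) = (x - 3)*(x + 2)*(x)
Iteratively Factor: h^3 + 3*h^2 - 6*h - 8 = (h + 1)*(h^2 + 2*h - 8) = (h - 2)*(h + 1)*(h + 4)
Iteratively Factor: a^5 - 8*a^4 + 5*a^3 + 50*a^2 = (a)*(a^4 - 8*a^3 + 5*a^2 + 50*a) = a*(a - 5)*(a^3 - 3*a^2 - 10*a) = a^2*(a - 5)*(a^2 - 3*a - 10) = a^2*(a - 5)*(a + 2)*(a - 5)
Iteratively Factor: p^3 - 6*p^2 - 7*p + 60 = (p - 4)*(p^2 - 2*p - 15) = (p - 5)*(p - 4)*(p + 3)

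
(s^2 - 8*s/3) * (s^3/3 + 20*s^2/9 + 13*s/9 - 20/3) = s^5/3 + 4*s^4/3 - 121*s^3/27 - 284*s^2/27 + 160*s/9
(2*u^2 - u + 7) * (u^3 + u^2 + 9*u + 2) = 2*u^5 + u^4 + 24*u^3 + 2*u^2 + 61*u + 14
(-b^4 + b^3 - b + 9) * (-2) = 2*b^4 - 2*b^3 + 2*b - 18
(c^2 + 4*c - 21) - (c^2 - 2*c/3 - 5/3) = 14*c/3 - 58/3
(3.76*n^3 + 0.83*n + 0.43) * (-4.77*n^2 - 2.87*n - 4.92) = -17.9352*n^5 - 10.7912*n^4 - 22.4583*n^3 - 4.4332*n^2 - 5.3177*n - 2.1156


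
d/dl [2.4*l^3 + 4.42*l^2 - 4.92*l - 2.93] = 7.2*l^2 + 8.84*l - 4.92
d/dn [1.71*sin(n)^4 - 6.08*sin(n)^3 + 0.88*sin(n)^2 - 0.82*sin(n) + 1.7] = (6.84*sin(n)^3 - 18.24*sin(n)^2 + 1.76*sin(n) - 0.82)*cos(n)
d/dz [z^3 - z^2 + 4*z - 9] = 3*z^2 - 2*z + 4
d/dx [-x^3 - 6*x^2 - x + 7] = -3*x^2 - 12*x - 1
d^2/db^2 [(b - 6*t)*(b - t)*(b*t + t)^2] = t^2*(12*b^2 - 42*b*t + 12*b + 12*t^2 - 28*t + 2)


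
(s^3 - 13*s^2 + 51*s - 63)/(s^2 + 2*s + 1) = (s^3 - 13*s^2 + 51*s - 63)/(s^2 + 2*s + 1)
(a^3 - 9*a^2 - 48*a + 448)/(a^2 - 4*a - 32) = (a^2 - a - 56)/(a + 4)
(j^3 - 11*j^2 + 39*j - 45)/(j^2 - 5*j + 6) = (j^2 - 8*j + 15)/(j - 2)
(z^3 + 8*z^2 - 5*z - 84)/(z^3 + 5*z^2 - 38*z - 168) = (z - 3)/(z - 6)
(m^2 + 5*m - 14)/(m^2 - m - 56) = (m - 2)/(m - 8)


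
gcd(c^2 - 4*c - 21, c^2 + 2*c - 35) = 1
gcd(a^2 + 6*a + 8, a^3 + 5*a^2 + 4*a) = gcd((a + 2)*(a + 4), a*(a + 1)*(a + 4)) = a + 4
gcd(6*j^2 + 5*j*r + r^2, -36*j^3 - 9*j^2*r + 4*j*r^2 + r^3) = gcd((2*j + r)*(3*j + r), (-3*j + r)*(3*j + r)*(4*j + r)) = 3*j + r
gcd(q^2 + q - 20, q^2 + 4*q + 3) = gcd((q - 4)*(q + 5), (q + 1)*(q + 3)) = 1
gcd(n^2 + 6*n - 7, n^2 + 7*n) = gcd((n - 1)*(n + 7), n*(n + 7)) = n + 7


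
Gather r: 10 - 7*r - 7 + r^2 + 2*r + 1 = r^2 - 5*r + 4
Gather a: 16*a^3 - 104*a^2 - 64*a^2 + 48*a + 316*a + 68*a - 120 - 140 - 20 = 16*a^3 - 168*a^2 + 432*a - 280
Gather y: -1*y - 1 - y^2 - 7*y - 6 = -y^2 - 8*y - 7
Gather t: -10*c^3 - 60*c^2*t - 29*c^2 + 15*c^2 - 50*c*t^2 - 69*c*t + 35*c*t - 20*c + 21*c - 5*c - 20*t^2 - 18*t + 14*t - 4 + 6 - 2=-10*c^3 - 14*c^2 - 4*c + t^2*(-50*c - 20) + t*(-60*c^2 - 34*c - 4)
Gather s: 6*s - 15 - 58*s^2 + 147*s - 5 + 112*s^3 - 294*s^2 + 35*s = 112*s^3 - 352*s^2 + 188*s - 20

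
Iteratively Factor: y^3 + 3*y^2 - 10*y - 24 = (y - 3)*(y^2 + 6*y + 8) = (y - 3)*(y + 2)*(y + 4)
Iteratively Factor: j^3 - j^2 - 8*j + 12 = (j + 3)*(j^2 - 4*j + 4) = (j - 2)*(j + 3)*(j - 2)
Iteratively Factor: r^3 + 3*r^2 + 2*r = (r + 1)*(r^2 + 2*r) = r*(r + 1)*(r + 2)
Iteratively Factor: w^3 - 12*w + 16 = (w - 2)*(w^2 + 2*w - 8) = (w - 2)^2*(w + 4)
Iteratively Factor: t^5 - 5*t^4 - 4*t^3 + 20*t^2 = (t - 5)*(t^4 - 4*t^2) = (t - 5)*(t + 2)*(t^3 - 2*t^2) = t*(t - 5)*(t + 2)*(t^2 - 2*t) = t^2*(t - 5)*(t + 2)*(t - 2)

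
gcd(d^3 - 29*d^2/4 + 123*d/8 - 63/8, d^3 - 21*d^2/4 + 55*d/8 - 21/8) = d^2 - 17*d/4 + 21/8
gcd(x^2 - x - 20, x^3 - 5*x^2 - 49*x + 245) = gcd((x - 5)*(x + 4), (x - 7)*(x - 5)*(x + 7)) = x - 5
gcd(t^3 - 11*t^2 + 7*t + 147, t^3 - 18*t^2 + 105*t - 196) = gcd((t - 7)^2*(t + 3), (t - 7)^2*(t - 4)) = t^2 - 14*t + 49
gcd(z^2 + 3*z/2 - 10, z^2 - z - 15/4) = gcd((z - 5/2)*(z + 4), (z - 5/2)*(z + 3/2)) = z - 5/2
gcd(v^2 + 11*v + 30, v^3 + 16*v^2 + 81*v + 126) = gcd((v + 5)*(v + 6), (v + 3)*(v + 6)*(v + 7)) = v + 6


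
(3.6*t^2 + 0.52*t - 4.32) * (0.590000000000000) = 2.124*t^2 + 0.3068*t - 2.5488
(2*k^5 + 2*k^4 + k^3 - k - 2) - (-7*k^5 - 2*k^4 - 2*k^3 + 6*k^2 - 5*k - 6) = 9*k^5 + 4*k^4 + 3*k^3 - 6*k^2 + 4*k + 4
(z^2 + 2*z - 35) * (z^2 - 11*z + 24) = z^4 - 9*z^3 - 33*z^2 + 433*z - 840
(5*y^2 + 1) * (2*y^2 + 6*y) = 10*y^4 + 30*y^3 + 2*y^2 + 6*y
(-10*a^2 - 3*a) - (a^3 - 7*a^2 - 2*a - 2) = -a^3 - 3*a^2 - a + 2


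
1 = 1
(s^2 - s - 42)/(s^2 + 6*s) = (s - 7)/s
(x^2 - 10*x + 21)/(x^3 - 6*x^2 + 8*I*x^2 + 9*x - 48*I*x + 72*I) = (x - 7)/(x^2 + x*(-3 + 8*I) - 24*I)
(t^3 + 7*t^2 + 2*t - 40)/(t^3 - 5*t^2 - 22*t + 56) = (t + 5)/(t - 7)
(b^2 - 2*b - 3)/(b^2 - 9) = (b + 1)/(b + 3)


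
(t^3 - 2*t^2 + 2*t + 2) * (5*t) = 5*t^4 - 10*t^3 + 10*t^2 + 10*t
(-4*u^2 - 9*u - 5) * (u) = -4*u^3 - 9*u^2 - 5*u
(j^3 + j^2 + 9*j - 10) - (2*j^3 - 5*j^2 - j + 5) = -j^3 + 6*j^2 + 10*j - 15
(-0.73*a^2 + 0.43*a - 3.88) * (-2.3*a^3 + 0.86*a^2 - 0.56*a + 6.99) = 1.679*a^5 - 1.6168*a^4 + 9.7026*a^3 - 8.6803*a^2 + 5.1785*a - 27.1212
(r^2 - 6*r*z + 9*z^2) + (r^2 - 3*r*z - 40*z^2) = 2*r^2 - 9*r*z - 31*z^2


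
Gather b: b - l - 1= b - l - 1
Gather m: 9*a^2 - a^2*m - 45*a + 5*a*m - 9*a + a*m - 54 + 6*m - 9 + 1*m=9*a^2 - 54*a + m*(-a^2 + 6*a + 7) - 63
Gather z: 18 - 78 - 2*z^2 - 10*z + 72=-2*z^2 - 10*z + 12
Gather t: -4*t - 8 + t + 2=-3*t - 6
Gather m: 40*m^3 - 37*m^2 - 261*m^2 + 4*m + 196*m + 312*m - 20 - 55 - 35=40*m^3 - 298*m^2 + 512*m - 110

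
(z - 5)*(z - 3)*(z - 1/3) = z^3 - 25*z^2/3 + 53*z/3 - 5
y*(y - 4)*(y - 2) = y^3 - 6*y^2 + 8*y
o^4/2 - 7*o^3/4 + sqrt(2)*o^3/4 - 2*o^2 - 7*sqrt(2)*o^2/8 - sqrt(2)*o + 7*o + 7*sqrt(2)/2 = (o/2 + 1)*(o - 7/2)*(o - 2)*(o + sqrt(2)/2)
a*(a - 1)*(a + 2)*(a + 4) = a^4 + 5*a^3 + 2*a^2 - 8*a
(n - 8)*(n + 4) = n^2 - 4*n - 32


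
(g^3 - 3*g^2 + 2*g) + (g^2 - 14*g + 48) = g^3 - 2*g^2 - 12*g + 48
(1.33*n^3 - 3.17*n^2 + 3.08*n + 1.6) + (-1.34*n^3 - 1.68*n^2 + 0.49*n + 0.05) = -0.01*n^3 - 4.85*n^2 + 3.57*n + 1.65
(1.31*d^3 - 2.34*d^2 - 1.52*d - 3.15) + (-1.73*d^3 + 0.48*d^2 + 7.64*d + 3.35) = -0.42*d^3 - 1.86*d^2 + 6.12*d + 0.2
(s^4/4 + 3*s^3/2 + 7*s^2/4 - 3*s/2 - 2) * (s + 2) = s^5/4 + 2*s^4 + 19*s^3/4 + 2*s^2 - 5*s - 4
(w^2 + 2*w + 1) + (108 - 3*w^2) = -2*w^2 + 2*w + 109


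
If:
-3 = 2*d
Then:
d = -3/2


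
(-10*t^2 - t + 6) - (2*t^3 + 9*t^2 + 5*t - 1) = -2*t^3 - 19*t^2 - 6*t + 7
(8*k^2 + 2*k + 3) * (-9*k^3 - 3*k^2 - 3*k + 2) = -72*k^5 - 42*k^4 - 57*k^3 + k^2 - 5*k + 6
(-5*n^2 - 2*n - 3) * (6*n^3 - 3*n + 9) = -30*n^5 - 12*n^4 - 3*n^3 - 39*n^2 - 9*n - 27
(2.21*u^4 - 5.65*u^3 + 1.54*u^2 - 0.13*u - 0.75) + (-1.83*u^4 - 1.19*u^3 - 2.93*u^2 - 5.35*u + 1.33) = 0.38*u^4 - 6.84*u^3 - 1.39*u^2 - 5.48*u + 0.58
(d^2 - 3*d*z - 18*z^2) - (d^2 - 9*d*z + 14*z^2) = 6*d*z - 32*z^2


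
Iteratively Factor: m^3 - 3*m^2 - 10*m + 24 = (m - 2)*(m^2 - m - 12) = (m - 2)*(m + 3)*(m - 4)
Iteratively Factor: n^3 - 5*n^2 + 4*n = (n - 1)*(n^2 - 4*n) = (n - 4)*(n - 1)*(n)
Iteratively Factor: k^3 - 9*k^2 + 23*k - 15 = (k - 3)*(k^2 - 6*k + 5) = (k - 3)*(k - 1)*(k - 5)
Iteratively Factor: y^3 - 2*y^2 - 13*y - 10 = (y - 5)*(y^2 + 3*y + 2) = (y - 5)*(y + 2)*(y + 1)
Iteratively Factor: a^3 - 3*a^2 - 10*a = (a - 5)*(a^2 + 2*a) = (a - 5)*(a + 2)*(a)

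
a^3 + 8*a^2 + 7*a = a*(a + 1)*(a + 7)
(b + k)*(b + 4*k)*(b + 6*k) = b^3 + 11*b^2*k + 34*b*k^2 + 24*k^3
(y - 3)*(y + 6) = y^2 + 3*y - 18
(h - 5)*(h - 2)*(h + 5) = h^3 - 2*h^2 - 25*h + 50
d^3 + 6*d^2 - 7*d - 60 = (d - 3)*(d + 4)*(d + 5)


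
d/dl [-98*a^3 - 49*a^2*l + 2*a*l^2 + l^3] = -49*a^2 + 4*a*l + 3*l^2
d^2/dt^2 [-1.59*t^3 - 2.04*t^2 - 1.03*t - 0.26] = -9.54*t - 4.08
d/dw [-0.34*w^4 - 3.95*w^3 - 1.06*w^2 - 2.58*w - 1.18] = -1.36*w^3 - 11.85*w^2 - 2.12*w - 2.58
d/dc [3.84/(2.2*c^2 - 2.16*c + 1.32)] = (8.2944 - 16.896*c)/(2.2*c^2 - 2.16*c + 1.32)^2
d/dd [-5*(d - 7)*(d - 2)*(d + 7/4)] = -15*d^2 + 145*d/2 + 35/4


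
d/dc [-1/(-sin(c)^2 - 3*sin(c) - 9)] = -(2*sin(c) + 3)*cos(c)/(sin(c)^2 + 3*sin(c) + 9)^2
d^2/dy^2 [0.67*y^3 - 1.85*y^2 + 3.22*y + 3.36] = 4.02*y - 3.7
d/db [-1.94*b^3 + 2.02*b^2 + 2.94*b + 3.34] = -5.82*b^2 + 4.04*b + 2.94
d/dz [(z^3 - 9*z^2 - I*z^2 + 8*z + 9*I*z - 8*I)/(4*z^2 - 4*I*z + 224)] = (z^4 - 2*I*z^3 + 159*z^2 + z*(-1008 - 96*I) + 456 + 504*I)/(4*z^4 - 8*I*z^3 + 444*z^2 - 448*I*z + 12544)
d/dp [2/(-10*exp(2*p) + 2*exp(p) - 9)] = (40*exp(p) - 4)*exp(p)/(10*exp(2*p) - 2*exp(p) + 9)^2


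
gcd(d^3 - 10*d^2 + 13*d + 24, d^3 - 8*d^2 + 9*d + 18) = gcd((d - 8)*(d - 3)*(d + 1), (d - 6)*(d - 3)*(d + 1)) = d^2 - 2*d - 3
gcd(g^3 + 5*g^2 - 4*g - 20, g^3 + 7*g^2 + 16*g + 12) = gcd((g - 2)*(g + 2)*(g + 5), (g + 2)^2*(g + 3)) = g + 2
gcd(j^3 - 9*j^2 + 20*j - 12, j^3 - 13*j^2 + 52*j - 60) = j^2 - 8*j + 12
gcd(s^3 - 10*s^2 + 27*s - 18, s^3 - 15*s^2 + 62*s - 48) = s^2 - 7*s + 6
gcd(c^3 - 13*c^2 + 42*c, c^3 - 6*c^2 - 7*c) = c^2 - 7*c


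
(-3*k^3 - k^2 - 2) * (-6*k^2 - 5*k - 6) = 18*k^5 + 21*k^4 + 23*k^3 + 18*k^2 + 10*k + 12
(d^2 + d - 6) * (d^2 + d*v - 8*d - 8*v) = d^4 + d^3*v - 7*d^3 - 7*d^2*v - 14*d^2 - 14*d*v + 48*d + 48*v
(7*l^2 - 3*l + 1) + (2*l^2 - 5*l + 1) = 9*l^2 - 8*l + 2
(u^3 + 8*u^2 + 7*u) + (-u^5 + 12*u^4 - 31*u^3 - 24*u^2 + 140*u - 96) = -u^5 + 12*u^4 - 30*u^3 - 16*u^2 + 147*u - 96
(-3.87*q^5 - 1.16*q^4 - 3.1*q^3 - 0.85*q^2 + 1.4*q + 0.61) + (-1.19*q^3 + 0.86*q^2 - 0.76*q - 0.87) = -3.87*q^5 - 1.16*q^4 - 4.29*q^3 + 0.01*q^2 + 0.64*q - 0.26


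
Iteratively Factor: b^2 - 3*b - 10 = (b + 2)*(b - 5)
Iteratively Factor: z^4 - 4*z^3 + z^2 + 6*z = (z)*(z^3 - 4*z^2 + z + 6) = z*(z + 1)*(z^2 - 5*z + 6) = z*(z - 3)*(z + 1)*(z - 2)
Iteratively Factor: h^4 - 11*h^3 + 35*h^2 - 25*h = (h - 5)*(h^3 - 6*h^2 + 5*h) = h*(h - 5)*(h^2 - 6*h + 5) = h*(h - 5)^2*(h - 1)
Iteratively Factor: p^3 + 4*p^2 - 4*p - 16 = (p + 4)*(p^2 - 4) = (p - 2)*(p + 4)*(p + 2)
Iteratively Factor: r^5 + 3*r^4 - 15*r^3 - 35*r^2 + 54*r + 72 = (r + 3)*(r^4 - 15*r^2 + 10*r + 24) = (r - 2)*(r + 3)*(r^3 + 2*r^2 - 11*r - 12) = (r - 2)*(r + 1)*(r + 3)*(r^2 + r - 12) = (r - 2)*(r + 1)*(r + 3)*(r + 4)*(r - 3)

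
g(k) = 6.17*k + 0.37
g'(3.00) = 6.17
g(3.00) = 18.88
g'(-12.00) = 6.17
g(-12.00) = -73.67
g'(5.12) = 6.17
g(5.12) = 31.96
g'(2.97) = 6.17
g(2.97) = 18.69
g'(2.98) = 6.17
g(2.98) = 18.76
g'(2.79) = 6.17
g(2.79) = 17.58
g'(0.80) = 6.17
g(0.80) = 5.31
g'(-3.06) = 6.17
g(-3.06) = -18.51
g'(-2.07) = 6.17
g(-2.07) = -12.40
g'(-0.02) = 6.17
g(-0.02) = 0.25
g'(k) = 6.17000000000000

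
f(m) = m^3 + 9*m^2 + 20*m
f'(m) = 3*m^2 + 18*m + 20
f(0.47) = 11.49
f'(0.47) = 29.12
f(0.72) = 19.44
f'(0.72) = 34.52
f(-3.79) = -0.96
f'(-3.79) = -5.13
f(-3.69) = -1.50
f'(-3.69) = -5.57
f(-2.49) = -9.44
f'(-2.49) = -6.22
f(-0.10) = -1.91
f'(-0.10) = 18.23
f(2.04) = 86.74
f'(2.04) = 69.20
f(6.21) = 710.76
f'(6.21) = 247.47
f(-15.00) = -1650.00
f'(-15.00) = 425.00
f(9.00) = 1638.00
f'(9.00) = 425.00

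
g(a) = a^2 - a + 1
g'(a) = 2*a - 1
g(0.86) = 0.88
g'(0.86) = 0.72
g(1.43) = 1.61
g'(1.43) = 1.86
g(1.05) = 1.05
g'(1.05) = 1.10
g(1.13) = 1.15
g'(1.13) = 1.26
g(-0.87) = 2.63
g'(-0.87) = -2.74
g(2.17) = 3.54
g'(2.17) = 3.34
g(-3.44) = 16.27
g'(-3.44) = -7.88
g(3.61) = 10.42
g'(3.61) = 6.22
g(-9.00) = 91.00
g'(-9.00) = -19.00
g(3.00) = 7.00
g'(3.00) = 5.00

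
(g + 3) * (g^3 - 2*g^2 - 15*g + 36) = g^4 + g^3 - 21*g^2 - 9*g + 108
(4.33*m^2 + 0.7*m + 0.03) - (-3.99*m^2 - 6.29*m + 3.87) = 8.32*m^2 + 6.99*m - 3.84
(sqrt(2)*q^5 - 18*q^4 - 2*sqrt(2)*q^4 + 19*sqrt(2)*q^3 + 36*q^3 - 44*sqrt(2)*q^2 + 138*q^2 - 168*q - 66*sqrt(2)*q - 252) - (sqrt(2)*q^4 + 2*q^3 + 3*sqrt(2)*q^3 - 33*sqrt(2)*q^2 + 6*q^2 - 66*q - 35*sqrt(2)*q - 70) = sqrt(2)*q^5 - 18*q^4 - 3*sqrt(2)*q^4 + 16*sqrt(2)*q^3 + 34*q^3 - 11*sqrt(2)*q^2 + 132*q^2 - 102*q - 31*sqrt(2)*q - 182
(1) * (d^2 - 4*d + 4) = d^2 - 4*d + 4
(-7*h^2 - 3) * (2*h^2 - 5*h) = -14*h^4 + 35*h^3 - 6*h^2 + 15*h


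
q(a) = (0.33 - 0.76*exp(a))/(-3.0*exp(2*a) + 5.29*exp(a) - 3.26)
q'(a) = (0.33 - 0.76*exp(a))*(6.0*exp(2*a) - 5.29*exp(a))/(-3.0*exp(2*a) + 5.29*exp(a) - 3.26)^2 - 0.76*exp(a)/(-3.0*exp(2*a) + 5.29*exp(a) - 3.26) = (-2.28*exp(2*a) + 1.98*exp(a) + 0.7319)*exp(a)/(9.0*exp(4*a) - 31.74*exp(3*a) + 47.5441*exp(2*a) - 34.4908*exp(a) + 10.6276)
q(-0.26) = 0.27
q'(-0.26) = 0.75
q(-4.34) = -0.10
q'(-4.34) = 0.00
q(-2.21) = -0.09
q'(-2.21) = 0.01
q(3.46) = 0.01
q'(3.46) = -0.01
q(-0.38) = 0.18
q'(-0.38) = 0.64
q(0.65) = 0.27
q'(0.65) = -0.43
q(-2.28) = -0.09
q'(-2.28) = 0.01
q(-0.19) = 0.32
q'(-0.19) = 0.76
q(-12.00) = -0.10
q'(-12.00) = 0.00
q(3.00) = 0.01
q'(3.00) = -0.01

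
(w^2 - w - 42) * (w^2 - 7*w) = w^4 - 8*w^3 - 35*w^2 + 294*w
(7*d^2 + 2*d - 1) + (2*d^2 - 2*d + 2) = 9*d^2 + 1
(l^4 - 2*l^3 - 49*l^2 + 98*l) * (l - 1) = l^5 - 3*l^4 - 47*l^3 + 147*l^2 - 98*l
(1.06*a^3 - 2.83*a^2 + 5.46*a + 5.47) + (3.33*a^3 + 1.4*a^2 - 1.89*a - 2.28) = 4.39*a^3 - 1.43*a^2 + 3.57*a + 3.19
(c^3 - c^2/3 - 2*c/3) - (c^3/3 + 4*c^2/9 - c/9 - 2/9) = 2*c^3/3 - 7*c^2/9 - 5*c/9 + 2/9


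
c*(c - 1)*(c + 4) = c^3 + 3*c^2 - 4*c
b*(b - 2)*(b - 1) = b^3 - 3*b^2 + 2*b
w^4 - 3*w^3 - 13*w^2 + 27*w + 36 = (w - 4)*(w - 3)*(w + 1)*(w + 3)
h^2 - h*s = h*(h - s)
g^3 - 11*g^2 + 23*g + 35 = (g - 7)*(g - 5)*(g + 1)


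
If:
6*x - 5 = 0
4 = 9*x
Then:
No Solution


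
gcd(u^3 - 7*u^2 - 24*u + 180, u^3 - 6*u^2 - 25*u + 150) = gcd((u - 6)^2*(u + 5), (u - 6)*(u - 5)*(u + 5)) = u^2 - u - 30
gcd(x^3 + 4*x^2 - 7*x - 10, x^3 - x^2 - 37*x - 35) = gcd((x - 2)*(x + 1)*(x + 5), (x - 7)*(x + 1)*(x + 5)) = x^2 + 6*x + 5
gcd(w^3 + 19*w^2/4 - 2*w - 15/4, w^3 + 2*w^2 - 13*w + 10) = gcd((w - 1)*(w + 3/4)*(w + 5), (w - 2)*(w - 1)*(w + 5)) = w^2 + 4*w - 5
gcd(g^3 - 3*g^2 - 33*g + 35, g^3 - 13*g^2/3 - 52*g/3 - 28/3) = g - 7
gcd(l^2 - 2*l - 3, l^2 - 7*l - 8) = l + 1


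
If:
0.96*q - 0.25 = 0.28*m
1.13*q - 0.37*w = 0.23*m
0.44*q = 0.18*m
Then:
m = 2.22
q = 0.91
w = 1.39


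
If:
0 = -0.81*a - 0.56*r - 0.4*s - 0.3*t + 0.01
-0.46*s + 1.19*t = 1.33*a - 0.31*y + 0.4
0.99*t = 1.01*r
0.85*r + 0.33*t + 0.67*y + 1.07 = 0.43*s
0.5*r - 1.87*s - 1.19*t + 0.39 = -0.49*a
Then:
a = -0.43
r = 0.45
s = -0.08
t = 0.46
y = -2.45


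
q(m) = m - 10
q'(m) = 1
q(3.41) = -6.59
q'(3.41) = 1.00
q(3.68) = -6.32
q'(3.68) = 1.00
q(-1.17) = -11.17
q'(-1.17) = 1.00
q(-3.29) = -13.29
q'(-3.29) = 1.00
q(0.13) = -9.87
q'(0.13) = 1.00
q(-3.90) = -13.90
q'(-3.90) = 1.00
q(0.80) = -9.20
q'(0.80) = 1.00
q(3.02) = -6.98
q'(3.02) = 1.00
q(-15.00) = -25.00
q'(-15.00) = 1.00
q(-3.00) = -13.00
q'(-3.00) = 1.00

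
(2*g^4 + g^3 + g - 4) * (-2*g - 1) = -4*g^5 - 4*g^4 - g^3 - 2*g^2 + 7*g + 4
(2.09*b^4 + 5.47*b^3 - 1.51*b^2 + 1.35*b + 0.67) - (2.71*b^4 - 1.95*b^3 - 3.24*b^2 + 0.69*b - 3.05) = -0.62*b^4 + 7.42*b^3 + 1.73*b^2 + 0.66*b + 3.72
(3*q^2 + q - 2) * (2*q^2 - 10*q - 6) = 6*q^4 - 28*q^3 - 32*q^2 + 14*q + 12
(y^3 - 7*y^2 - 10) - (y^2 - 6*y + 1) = y^3 - 8*y^2 + 6*y - 11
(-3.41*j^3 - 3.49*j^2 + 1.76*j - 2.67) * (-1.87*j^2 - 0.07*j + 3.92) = 6.3767*j^5 + 6.765*j^4 - 16.4141*j^3 - 8.8111*j^2 + 7.0861*j - 10.4664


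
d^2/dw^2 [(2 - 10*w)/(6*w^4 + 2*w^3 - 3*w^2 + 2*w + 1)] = 4*(-1080*w^7 - 120*w^6 + 390*w^5 + 132*w^4 + 251*w^3 + 63*w^2 - 69*w + 17)/(216*w^12 + 216*w^11 - 252*w^10 + 8*w^9 + 378*w^8 - 66*w^7 - 123*w^6 + 114*w^5 + 33*w^4 - 22*w^3 + 3*w^2 + 6*w + 1)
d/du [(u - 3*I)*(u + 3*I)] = 2*u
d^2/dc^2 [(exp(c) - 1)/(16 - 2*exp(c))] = 7*(-exp(c) - 8)*exp(c)/(2*(exp(3*c) - 24*exp(2*c) + 192*exp(c) - 512))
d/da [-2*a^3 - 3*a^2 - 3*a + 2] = -6*a^2 - 6*a - 3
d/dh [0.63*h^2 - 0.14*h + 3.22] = 1.26*h - 0.14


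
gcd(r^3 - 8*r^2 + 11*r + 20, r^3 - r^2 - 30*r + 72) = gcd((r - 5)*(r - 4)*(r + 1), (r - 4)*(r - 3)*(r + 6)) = r - 4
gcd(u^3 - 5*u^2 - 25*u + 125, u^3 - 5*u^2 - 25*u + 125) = u^3 - 5*u^2 - 25*u + 125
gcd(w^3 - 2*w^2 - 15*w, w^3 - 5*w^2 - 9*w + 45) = w^2 - 2*w - 15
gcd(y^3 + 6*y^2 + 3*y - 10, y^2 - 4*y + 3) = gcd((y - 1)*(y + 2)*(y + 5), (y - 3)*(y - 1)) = y - 1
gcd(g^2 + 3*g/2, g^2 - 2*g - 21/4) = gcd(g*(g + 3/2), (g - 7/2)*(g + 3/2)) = g + 3/2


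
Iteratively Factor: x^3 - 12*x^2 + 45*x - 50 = (x - 5)*(x^2 - 7*x + 10) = (x - 5)^2*(x - 2)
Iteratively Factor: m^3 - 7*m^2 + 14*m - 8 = (m - 2)*(m^2 - 5*m + 4) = (m - 2)*(m - 1)*(m - 4)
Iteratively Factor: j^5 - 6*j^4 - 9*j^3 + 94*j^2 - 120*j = (j - 3)*(j^4 - 3*j^3 - 18*j^2 + 40*j) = (j - 5)*(j - 3)*(j^3 + 2*j^2 - 8*j) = (j - 5)*(j - 3)*(j + 4)*(j^2 - 2*j) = (j - 5)*(j - 3)*(j - 2)*(j + 4)*(j)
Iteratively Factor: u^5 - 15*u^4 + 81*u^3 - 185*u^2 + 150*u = (u - 3)*(u^4 - 12*u^3 + 45*u^2 - 50*u) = (u - 3)*(u - 2)*(u^3 - 10*u^2 + 25*u) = (u - 5)*(u - 3)*(u - 2)*(u^2 - 5*u) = u*(u - 5)*(u - 3)*(u - 2)*(u - 5)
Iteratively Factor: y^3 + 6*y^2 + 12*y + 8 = (y + 2)*(y^2 + 4*y + 4) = (y + 2)^2*(y + 2)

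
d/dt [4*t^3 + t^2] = 2*t*(6*t + 1)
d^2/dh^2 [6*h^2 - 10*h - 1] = 12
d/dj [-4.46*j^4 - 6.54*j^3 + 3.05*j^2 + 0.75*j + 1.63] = -17.84*j^3 - 19.62*j^2 + 6.1*j + 0.75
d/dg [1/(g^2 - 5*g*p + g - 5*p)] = (-2*g + 5*p - 1)/(g^2 - 5*g*p + g - 5*p)^2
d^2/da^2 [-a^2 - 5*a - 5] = -2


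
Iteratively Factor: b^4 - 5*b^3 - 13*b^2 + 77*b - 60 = (b - 3)*(b^3 - 2*b^2 - 19*b + 20) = (b - 3)*(b - 1)*(b^2 - b - 20) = (b - 3)*(b - 1)*(b + 4)*(b - 5)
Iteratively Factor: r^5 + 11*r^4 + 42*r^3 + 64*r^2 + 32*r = (r + 4)*(r^4 + 7*r^3 + 14*r^2 + 8*r) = (r + 1)*(r + 4)*(r^3 + 6*r^2 + 8*r) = (r + 1)*(r + 2)*(r + 4)*(r^2 + 4*r) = (r + 1)*(r + 2)*(r + 4)^2*(r)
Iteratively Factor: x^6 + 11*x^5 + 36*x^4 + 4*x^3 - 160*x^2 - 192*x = (x - 2)*(x^5 + 13*x^4 + 62*x^3 + 128*x^2 + 96*x) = x*(x - 2)*(x^4 + 13*x^3 + 62*x^2 + 128*x + 96) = x*(x - 2)*(x + 2)*(x^3 + 11*x^2 + 40*x + 48) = x*(x - 2)*(x + 2)*(x + 3)*(x^2 + 8*x + 16) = x*(x - 2)*(x + 2)*(x + 3)*(x + 4)*(x + 4)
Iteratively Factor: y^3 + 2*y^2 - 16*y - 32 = (y + 4)*(y^2 - 2*y - 8) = (y - 4)*(y + 4)*(y + 2)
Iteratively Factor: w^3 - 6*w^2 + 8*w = (w)*(w^2 - 6*w + 8) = w*(w - 4)*(w - 2)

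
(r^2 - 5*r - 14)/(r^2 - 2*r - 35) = (r + 2)/(r + 5)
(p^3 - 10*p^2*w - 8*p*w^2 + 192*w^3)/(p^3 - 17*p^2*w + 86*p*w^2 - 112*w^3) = (p^2 - 2*p*w - 24*w^2)/(p^2 - 9*p*w + 14*w^2)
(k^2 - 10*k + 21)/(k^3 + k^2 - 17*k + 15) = (k - 7)/(k^2 + 4*k - 5)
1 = 1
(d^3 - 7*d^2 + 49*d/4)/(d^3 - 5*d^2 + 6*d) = (d^2 - 7*d + 49/4)/(d^2 - 5*d + 6)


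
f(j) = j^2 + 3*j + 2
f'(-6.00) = -9.00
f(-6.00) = 20.00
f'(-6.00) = -9.00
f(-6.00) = 20.00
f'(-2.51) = -2.02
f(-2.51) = 0.77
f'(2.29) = 7.58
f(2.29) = 14.11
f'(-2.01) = -1.02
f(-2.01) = 0.01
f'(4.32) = 11.64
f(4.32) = 33.62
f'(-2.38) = -1.76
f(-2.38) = 0.52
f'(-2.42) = -1.84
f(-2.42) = 0.60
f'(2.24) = 7.48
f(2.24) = 13.74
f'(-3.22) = -3.44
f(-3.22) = 2.71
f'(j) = 2*j + 3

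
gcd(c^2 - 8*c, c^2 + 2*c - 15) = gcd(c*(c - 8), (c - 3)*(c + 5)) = 1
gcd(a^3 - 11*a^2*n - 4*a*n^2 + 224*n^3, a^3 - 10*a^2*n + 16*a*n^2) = a - 8*n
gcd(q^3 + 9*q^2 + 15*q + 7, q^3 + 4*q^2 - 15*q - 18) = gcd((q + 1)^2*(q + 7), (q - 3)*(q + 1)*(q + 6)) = q + 1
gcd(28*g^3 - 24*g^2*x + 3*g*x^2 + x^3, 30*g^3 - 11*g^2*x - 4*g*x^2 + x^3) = -2*g + x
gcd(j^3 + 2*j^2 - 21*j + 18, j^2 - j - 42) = j + 6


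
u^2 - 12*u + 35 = (u - 7)*(u - 5)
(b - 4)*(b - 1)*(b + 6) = b^3 + b^2 - 26*b + 24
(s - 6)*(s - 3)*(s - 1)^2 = s^4 - 11*s^3 + 37*s^2 - 45*s + 18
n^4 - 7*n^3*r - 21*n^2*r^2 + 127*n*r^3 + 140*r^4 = (n - 7*r)*(n - 5*r)*(n + r)*(n + 4*r)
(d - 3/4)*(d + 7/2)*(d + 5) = d^3 + 31*d^2/4 + 89*d/8 - 105/8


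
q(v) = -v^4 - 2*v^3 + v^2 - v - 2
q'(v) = -4*v^3 - 6*v^2 + 2*v - 1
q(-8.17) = -3291.82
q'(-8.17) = 1763.52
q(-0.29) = -1.58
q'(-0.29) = -1.99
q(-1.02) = 1.10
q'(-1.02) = -5.04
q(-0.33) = -1.50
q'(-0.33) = -2.17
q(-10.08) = -8165.79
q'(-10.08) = 3465.97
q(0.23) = -2.20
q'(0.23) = -0.91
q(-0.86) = 0.32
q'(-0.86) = -4.61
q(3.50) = -229.06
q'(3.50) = -239.00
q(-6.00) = -824.00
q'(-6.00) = 635.00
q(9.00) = -7949.00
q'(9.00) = -3385.00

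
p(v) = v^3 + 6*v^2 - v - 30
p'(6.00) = 179.00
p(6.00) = 396.00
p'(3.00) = 62.00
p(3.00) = 48.00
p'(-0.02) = -1.24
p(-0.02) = -29.98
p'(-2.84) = -10.88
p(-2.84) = -1.67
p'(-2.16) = -12.92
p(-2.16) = -9.92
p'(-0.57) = -6.87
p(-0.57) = -27.67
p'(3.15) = 66.57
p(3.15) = 57.64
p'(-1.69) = -12.71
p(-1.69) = -16.00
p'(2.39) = 44.82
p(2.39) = 15.53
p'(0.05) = -0.39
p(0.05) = -30.03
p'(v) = 3*v^2 + 12*v - 1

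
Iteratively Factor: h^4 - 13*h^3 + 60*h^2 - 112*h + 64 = (h - 1)*(h^3 - 12*h^2 + 48*h - 64) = (h - 4)*(h - 1)*(h^2 - 8*h + 16) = (h - 4)^2*(h - 1)*(h - 4)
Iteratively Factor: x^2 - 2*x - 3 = (x - 3)*(x + 1)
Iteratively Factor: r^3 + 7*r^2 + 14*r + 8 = (r + 1)*(r^2 + 6*r + 8) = (r + 1)*(r + 4)*(r + 2)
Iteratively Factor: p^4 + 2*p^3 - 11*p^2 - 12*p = (p + 1)*(p^3 + p^2 - 12*p) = p*(p + 1)*(p^2 + p - 12) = p*(p + 1)*(p + 4)*(p - 3)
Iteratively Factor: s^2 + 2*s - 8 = (s + 4)*(s - 2)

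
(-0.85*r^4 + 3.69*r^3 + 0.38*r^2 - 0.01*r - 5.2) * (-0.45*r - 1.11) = 0.3825*r^5 - 0.717*r^4 - 4.2669*r^3 - 0.4173*r^2 + 2.3511*r + 5.772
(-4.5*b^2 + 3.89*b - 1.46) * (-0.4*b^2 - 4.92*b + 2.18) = 1.8*b^4 + 20.584*b^3 - 28.3648*b^2 + 15.6634*b - 3.1828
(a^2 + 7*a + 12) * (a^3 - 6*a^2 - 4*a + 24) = a^5 + a^4 - 34*a^3 - 76*a^2 + 120*a + 288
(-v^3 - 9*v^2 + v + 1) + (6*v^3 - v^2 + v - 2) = 5*v^3 - 10*v^2 + 2*v - 1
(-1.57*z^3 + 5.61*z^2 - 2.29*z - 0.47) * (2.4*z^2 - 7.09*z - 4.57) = -3.768*z^5 + 24.5953*z^4 - 38.096*z^3 - 10.5296*z^2 + 13.7976*z + 2.1479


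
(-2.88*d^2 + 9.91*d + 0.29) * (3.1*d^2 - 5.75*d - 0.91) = -8.928*d^4 + 47.281*d^3 - 53.4627*d^2 - 10.6856*d - 0.2639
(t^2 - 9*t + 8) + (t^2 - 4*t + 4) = 2*t^2 - 13*t + 12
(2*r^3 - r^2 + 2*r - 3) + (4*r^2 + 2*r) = 2*r^3 + 3*r^2 + 4*r - 3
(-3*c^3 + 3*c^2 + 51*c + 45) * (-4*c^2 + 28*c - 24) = 12*c^5 - 96*c^4 - 48*c^3 + 1176*c^2 + 36*c - 1080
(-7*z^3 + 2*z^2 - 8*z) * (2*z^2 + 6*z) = -14*z^5 - 38*z^4 - 4*z^3 - 48*z^2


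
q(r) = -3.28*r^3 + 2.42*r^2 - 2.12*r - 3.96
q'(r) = -9.84*r^2 + 4.84*r - 2.12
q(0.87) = -6.13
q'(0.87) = -5.36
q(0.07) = -4.10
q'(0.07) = -1.83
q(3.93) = -174.01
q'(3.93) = -135.08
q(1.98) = -24.13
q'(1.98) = -31.11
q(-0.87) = 1.88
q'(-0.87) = -13.78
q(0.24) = -4.37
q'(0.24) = -1.53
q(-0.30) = -3.02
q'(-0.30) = -4.46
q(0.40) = -4.63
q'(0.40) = -1.76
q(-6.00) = 804.36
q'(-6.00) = -385.40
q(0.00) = -3.96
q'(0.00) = -2.12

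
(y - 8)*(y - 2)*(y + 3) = y^3 - 7*y^2 - 14*y + 48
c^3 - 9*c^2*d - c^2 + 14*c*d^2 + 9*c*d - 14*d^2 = (c - 1)*(c - 7*d)*(c - 2*d)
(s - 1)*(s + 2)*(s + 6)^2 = s^4 + 13*s^3 + 46*s^2 + 12*s - 72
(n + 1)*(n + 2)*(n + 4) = n^3 + 7*n^2 + 14*n + 8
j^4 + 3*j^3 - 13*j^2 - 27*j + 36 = (j - 3)*(j - 1)*(j + 3)*(j + 4)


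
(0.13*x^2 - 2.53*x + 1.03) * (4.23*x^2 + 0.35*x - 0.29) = 0.5499*x^4 - 10.6564*x^3 + 3.4337*x^2 + 1.0942*x - 0.2987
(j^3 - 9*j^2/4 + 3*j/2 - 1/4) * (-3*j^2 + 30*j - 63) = -3*j^5 + 147*j^4/4 - 135*j^3 + 375*j^2/2 - 102*j + 63/4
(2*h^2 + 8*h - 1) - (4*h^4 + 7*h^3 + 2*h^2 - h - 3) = -4*h^4 - 7*h^3 + 9*h + 2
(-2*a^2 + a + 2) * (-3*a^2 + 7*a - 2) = 6*a^4 - 17*a^3 + 5*a^2 + 12*a - 4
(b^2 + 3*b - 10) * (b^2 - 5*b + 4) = b^4 - 2*b^3 - 21*b^2 + 62*b - 40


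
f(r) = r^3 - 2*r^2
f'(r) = 3*r^2 - 4*r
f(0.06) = -0.01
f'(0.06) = -0.23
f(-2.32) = -23.25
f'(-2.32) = 25.43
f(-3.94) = -92.21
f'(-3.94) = 62.33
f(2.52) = 3.30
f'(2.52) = 8.97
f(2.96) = 8.41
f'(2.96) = 14.44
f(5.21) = 87.13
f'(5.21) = 60.59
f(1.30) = -1.18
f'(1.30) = -0.13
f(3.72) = 23.80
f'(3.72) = 26.64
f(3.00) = 9.00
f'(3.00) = 15.00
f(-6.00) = -288.00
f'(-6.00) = 132.00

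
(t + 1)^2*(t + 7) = t^3 + 9*t^2 + 15*t + 7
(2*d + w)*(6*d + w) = 12*d^2 + 8*d*w + w^2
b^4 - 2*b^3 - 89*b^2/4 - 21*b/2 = b*(b - 6)*(b + 1/2)*(b + 7/2)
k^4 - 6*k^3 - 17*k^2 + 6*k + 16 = (k - 8)*(k - 1)*(k + 1)*(k + 2)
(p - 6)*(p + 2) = p^2 - 4*p - 12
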